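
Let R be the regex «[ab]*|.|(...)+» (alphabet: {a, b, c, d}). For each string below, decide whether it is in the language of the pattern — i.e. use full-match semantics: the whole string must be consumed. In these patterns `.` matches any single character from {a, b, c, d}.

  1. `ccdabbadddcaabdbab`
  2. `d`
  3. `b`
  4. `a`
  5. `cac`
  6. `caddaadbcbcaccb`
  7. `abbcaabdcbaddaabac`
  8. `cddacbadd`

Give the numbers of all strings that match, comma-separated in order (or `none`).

1, 2, 3, 4, 5, 6, 7, 8

1 → match
2 → match
3 → match
4 → match
5 → match
6 → match
7 → match
8 → match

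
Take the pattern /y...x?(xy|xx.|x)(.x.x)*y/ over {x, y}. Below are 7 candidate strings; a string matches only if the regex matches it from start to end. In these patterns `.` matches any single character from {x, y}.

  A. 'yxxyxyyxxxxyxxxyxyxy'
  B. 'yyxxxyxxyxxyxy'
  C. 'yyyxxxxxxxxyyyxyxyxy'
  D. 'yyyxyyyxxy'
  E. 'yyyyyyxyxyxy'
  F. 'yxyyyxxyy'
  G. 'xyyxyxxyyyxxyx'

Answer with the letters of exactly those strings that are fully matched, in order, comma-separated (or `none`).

A → no match
B → no match
C → no match
D → no match
E → no match
F → no match
G → no match — must start with 'y'

none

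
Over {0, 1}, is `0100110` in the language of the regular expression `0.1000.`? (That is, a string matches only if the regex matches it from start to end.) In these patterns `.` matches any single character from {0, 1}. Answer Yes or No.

No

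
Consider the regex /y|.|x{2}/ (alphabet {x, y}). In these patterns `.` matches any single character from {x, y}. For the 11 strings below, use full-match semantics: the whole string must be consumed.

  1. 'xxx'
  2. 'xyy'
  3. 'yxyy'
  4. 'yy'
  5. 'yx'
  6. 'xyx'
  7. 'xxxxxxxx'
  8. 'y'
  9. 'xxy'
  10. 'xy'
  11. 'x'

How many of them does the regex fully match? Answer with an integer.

2

1 → no match
2 → no match
3 → no match
4 → no match
5 → no match
6 → no match
7 → no match
8 → match
9 → no match
10 → no match
11 → match
Total matched: 2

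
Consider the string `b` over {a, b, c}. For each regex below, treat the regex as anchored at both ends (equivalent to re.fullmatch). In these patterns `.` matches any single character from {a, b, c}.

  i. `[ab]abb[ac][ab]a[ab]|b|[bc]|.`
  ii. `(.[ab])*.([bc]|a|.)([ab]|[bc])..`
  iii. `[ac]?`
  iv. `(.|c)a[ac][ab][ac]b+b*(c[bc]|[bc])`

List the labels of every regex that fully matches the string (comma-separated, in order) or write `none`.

i

i → match
ii → no match
iii → no match
iv → no match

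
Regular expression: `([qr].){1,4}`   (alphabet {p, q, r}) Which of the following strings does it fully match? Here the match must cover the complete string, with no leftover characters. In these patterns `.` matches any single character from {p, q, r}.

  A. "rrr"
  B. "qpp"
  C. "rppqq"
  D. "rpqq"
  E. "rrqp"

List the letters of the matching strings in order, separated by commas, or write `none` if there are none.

D, E

A → no match
B → no match
C → no match
D → match
E → match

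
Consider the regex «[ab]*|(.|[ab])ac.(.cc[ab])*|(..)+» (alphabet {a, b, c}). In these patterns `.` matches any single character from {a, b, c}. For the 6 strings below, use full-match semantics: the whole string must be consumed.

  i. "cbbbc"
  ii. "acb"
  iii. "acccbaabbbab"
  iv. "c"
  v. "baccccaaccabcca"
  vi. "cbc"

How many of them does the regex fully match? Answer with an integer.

i → no match
ii → no match
iii → match
iv → no match
v → no match
vi → no match
Total matched: 1

1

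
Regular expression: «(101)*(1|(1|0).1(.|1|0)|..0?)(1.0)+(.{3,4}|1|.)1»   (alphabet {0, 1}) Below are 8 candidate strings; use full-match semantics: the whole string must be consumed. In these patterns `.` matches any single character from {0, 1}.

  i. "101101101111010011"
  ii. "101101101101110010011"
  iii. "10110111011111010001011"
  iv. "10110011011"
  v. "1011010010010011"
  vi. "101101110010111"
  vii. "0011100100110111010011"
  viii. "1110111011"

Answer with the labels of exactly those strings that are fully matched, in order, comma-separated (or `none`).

i → match
ii → match
iii → no match
iv → match
v → match
vi → match
vii → no match
viii → no match

i, ii, iv, v, vi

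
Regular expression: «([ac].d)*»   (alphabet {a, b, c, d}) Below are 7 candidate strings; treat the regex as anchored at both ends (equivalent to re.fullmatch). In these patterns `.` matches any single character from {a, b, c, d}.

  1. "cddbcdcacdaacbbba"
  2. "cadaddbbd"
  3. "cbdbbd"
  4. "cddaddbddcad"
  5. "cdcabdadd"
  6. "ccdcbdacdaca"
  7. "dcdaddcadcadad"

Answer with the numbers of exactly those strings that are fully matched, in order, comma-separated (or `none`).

1 → no match
2 → no match
3 → no match
4 → no match
5 → no match
6 → no match
7 → no match

none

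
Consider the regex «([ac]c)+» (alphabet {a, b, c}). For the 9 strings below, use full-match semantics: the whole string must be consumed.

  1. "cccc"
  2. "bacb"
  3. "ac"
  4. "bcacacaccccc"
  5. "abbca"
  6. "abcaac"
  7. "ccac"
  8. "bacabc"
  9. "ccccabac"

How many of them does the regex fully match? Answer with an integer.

3

1. "cccc" → match
2. "bacb" → no match — must end with "c"
3. "ac" → match
4. "bcacacaccccc" → no match
5. "abbca" → no match — must end with "c"
6. "abcaac" → no match
7. "ccac" → match
8. "bacabc" → no match
9. "ccccabac" → no match
Total matched: 3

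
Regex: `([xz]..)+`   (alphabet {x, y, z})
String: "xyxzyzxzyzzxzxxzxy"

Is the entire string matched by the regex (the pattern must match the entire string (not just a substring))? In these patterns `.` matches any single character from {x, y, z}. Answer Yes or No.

Yes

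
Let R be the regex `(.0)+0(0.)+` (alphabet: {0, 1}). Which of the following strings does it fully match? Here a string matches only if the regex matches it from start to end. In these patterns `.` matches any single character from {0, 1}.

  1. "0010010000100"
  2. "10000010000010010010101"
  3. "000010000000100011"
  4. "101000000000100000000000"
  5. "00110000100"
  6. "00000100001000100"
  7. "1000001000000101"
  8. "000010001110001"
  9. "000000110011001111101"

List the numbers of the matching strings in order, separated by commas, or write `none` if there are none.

1 → no match
2 → no match
3 → no match
4 → no match
5 → no match
6 → no match
7 → no match
8 → no match
9 → no match

none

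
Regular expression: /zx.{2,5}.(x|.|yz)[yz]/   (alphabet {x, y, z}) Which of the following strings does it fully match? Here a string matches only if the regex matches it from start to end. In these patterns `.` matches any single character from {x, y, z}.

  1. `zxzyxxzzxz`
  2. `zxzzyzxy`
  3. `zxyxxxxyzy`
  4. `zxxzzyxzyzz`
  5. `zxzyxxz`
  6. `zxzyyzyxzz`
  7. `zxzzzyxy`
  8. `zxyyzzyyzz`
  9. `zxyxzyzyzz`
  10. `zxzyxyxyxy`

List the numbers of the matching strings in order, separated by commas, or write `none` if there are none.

1, 2, 3, 4, 5, 6, 7, 8, 9, 10

1 → match
2 → match
3 → match
4 → match
5 → match
6 → match
7 → match
8 → match
9 → match
10 → match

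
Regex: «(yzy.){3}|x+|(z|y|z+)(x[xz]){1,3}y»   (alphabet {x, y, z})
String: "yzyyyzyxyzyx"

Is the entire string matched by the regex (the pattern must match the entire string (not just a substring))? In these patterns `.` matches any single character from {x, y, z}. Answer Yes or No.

Yes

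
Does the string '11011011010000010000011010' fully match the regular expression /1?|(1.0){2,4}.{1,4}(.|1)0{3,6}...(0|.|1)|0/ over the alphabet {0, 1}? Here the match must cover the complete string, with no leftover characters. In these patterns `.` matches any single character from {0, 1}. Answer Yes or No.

No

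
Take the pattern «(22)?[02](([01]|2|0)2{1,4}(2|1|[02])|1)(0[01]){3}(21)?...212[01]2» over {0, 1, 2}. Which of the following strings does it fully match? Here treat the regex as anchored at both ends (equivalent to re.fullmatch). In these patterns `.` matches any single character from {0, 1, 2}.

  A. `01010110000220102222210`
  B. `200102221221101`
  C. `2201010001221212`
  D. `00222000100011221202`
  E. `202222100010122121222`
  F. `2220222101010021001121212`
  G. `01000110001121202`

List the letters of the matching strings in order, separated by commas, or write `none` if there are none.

none

A → no match — must end with `2`
B → no match — must end with `2`
C → no match
D → no match
E → no match
F → no match
G → no match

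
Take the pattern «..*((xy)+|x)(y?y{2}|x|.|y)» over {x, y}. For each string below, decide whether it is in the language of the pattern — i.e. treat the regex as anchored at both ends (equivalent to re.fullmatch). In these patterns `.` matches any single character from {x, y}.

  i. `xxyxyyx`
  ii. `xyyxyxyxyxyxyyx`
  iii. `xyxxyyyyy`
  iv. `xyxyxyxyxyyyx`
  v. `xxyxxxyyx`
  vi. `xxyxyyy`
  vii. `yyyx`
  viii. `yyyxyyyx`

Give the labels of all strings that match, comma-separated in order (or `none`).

vi

i → no match
ii → no match
iii → no match
iv → no match
v → no match
vi → match
vii → no match
viii → no match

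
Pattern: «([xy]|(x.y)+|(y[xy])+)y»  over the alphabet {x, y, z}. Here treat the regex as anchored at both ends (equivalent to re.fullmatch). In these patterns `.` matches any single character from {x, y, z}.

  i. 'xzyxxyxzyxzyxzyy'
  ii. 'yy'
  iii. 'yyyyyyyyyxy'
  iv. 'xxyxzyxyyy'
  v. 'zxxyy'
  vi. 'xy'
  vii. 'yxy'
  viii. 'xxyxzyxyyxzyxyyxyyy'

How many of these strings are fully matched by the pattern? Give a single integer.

i → match
ii. 'yy' → match
iii. 'yyyyyyyyyxy' → match
iv. 'xxyxzyxyyy' → match
v. 'zxxyy' → no match
vi. 'xy' → match
vii. 'yxy' → match
viii → match
Total matched: 7

7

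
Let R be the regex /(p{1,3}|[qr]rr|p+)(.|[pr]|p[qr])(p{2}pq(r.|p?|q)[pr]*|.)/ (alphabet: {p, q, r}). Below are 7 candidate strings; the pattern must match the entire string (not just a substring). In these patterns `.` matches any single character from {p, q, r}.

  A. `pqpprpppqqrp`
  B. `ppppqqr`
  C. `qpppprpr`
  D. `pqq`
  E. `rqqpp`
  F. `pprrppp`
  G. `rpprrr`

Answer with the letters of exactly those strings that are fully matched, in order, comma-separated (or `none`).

A → no match
B → no match
C → no match
D → match
E → no match
F → no match
G → no match

D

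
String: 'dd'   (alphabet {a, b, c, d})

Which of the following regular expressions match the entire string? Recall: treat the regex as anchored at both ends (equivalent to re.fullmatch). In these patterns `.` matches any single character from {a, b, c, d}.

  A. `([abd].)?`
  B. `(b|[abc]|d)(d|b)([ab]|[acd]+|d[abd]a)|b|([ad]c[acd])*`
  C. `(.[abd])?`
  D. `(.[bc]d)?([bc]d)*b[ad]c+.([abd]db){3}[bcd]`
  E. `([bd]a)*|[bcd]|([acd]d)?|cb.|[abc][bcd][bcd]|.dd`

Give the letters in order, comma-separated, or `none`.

A → match
B → no match
C → match
D → no match
E → match

A, C, E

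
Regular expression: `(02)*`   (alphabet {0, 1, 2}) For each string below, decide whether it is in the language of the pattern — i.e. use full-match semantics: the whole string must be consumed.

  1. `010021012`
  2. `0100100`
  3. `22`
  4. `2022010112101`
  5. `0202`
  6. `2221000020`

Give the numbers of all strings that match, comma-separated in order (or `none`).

5

1 → no match
2 → no match
3 → no match
4 → no match
5 → match
6 → no match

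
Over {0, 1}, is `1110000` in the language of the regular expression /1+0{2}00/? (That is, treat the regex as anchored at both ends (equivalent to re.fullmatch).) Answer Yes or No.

Yes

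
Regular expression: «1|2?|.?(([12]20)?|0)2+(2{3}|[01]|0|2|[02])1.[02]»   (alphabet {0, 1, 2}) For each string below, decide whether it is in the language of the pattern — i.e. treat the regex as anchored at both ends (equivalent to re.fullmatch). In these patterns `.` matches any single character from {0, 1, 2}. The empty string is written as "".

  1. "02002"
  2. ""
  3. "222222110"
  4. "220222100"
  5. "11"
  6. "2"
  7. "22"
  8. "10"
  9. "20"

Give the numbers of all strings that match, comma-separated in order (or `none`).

1 → no match
2 → match
3 → match
4 → match
5 → no match
6 → match
7 → no match
8 → no match
9 → no match

2, 3, 4, 6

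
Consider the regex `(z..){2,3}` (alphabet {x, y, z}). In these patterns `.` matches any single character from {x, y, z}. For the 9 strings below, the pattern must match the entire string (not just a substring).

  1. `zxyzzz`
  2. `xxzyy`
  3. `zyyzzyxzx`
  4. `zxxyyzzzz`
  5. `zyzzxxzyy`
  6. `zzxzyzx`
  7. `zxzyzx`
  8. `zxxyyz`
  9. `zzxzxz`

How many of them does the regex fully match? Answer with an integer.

1 → match
2 → no match — must start with `z`
3 → no match
4 → no match
5 → match
6 → no match
7 → no match
8 → no match
9 → match
Total matched: 3

3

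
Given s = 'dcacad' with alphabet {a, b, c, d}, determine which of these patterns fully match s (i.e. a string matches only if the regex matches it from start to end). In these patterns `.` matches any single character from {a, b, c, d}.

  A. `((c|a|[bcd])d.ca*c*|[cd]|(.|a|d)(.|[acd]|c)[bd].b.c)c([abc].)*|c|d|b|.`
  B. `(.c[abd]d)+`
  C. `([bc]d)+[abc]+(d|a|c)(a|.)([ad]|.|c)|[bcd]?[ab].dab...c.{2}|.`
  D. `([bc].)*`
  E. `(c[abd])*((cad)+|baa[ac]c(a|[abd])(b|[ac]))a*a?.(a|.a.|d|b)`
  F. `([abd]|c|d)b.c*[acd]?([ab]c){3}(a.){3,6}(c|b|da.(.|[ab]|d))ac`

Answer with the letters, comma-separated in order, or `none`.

A → match
B → no match
C → no match
D → no match
E → no match
F → no match — must end with 'ac'

A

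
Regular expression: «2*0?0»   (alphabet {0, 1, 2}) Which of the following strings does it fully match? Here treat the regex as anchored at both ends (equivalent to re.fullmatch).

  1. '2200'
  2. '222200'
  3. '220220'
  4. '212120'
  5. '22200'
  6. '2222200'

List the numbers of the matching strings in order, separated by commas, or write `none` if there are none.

1. '2200' → match
2. '222200' → match
3. '220220' → no match
4. '212120' → no match
5. '22200' → match
6. '2222200' → match

1, 2, 5, 6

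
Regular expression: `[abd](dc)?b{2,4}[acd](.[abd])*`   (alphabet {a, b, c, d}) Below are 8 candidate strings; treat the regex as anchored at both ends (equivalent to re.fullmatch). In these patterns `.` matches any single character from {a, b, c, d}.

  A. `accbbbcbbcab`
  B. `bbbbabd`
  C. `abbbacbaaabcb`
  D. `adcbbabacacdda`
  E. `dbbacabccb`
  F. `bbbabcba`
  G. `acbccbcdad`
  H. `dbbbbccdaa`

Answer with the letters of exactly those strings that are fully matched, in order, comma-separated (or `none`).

B, C, D, H

A → no match
B → match
C → match
D → match
E → no match
F → no match
G → no match
H → match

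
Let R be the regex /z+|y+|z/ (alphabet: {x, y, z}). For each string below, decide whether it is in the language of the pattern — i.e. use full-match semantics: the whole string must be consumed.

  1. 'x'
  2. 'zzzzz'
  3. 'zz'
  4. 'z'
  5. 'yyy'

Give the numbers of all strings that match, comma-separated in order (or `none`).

2, 3, 4, 5

1 → no match
2 → match
3 → match
4 → match
5 → match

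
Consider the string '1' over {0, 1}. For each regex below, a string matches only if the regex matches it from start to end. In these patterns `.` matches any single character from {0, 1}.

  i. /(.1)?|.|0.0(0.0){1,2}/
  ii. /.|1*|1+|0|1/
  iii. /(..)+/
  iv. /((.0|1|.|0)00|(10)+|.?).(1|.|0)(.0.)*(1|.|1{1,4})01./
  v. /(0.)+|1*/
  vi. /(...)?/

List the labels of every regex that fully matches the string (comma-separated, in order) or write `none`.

i, ii, v

i → match
ii → match
iii → no match
iv → no match
v → match
vi → no match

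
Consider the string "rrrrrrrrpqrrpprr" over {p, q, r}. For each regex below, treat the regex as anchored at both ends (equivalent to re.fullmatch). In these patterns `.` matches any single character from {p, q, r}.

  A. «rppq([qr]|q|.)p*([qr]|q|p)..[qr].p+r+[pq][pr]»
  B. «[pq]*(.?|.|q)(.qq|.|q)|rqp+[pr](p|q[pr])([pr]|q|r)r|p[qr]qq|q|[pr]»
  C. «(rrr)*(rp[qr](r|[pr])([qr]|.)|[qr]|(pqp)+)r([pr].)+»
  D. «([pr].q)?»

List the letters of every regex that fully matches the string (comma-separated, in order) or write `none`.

C

A → no match — must start with "rppq"
B → no match
C → match
D → no match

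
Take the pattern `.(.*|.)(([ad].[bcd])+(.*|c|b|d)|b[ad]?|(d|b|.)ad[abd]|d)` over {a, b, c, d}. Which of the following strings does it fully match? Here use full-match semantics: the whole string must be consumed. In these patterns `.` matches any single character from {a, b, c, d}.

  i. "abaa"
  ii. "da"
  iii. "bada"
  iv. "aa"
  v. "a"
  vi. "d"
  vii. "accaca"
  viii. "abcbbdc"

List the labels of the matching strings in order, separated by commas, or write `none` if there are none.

i → no match
ii → no match
iii → no match
iv → no match
v → no match
vi → no match
vii → no match
viii → no match

none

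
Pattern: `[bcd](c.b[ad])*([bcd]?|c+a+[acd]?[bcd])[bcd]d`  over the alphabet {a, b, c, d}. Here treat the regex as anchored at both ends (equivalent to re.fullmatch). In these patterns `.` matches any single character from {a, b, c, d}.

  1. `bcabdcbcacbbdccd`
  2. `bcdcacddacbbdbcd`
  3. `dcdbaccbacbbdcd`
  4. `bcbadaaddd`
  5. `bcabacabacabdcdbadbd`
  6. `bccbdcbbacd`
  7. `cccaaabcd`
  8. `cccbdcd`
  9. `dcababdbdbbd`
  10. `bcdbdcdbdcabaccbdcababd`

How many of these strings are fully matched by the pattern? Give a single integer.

6

1 → no match
2 → no match
3 → match
4 → no match
5 → match
6 → match
7 → match
8 → match
9 → no match
10 → match
Total matched: 6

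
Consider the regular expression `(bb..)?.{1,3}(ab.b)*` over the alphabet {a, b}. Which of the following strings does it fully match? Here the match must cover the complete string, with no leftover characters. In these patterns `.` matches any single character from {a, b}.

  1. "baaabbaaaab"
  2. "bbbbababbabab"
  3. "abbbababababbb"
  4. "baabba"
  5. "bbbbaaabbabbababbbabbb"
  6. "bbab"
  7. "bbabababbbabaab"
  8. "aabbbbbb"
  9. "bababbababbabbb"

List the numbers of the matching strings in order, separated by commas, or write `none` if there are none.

1 → no match
2 → no match
3 → no match
4 → no match
5 → no match
6 → no match
7 → no match
8 → no match
9 → no match

none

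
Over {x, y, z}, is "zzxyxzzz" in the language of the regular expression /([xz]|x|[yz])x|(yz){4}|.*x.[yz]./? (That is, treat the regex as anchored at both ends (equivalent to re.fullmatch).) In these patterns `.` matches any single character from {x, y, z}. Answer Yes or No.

Yes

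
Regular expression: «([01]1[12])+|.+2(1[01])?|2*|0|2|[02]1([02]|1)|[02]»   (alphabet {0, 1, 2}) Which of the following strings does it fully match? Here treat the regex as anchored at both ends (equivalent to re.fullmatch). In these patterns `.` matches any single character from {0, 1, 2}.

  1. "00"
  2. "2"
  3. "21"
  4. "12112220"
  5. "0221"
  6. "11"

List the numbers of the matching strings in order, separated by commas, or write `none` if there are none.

1 → no match
2 → match
3 → no match
4 → no match
5 → no match
6 → no match

2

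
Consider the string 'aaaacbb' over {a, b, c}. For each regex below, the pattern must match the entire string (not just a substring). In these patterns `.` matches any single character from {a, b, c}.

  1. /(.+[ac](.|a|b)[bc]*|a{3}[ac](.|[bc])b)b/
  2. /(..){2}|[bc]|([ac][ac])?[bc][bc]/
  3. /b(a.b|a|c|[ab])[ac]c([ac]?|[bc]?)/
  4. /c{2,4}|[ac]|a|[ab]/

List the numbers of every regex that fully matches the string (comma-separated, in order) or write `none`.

1 → match
2 → no match
3 → no match — must start with 'b'
4 → no match

1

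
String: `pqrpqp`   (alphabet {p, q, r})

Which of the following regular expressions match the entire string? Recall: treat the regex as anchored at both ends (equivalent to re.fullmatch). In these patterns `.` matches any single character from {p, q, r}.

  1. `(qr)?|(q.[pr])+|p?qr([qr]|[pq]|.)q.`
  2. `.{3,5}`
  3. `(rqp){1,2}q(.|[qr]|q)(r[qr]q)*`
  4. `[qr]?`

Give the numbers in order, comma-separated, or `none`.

1 → match
2 → no match
3 → no match — must start with `rqp`
4 → no match

1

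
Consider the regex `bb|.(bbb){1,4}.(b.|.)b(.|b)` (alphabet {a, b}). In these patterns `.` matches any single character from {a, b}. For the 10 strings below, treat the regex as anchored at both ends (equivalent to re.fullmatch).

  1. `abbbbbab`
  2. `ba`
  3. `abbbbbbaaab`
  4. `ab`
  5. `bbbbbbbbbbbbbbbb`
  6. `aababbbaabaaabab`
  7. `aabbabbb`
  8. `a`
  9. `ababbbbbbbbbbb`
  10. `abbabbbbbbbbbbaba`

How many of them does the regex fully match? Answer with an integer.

0

1. `abbbbbab` → no match
2. `ba` → no match
3. `abbbbbbaaab` → no match
4. `ab` → no match
5 → no match
6 → no match
7. `aabbabbb` → no match
8. `a` → no match
9 → no match
10 → no match
Total matched: 0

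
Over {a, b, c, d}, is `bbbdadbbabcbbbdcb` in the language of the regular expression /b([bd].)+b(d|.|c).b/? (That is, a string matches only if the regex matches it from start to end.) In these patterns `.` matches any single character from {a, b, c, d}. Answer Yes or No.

Yes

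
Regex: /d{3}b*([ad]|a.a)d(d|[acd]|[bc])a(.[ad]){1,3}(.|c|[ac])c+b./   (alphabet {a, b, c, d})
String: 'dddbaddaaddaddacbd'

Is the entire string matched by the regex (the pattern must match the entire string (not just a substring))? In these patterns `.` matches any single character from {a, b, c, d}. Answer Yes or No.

Yes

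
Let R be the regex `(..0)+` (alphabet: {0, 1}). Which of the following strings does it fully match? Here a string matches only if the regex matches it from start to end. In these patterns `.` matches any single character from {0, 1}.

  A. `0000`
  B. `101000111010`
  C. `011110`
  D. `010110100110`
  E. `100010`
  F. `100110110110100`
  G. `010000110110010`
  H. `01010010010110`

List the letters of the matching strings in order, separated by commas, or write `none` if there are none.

D, E, F, G

A. `0000` → no match
B. `101000111010` → no match
C. `011110` → no match
D. `010110100110` → match
E. `100010` → match
F → match
G → match
H → no match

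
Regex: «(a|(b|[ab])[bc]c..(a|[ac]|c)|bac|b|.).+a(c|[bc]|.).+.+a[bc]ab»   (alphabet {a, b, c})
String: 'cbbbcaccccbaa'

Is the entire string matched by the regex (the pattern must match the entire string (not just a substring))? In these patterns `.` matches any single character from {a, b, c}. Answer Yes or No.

Every match must end with 'ab', but 'cbbbcaccccbaa' does not.

No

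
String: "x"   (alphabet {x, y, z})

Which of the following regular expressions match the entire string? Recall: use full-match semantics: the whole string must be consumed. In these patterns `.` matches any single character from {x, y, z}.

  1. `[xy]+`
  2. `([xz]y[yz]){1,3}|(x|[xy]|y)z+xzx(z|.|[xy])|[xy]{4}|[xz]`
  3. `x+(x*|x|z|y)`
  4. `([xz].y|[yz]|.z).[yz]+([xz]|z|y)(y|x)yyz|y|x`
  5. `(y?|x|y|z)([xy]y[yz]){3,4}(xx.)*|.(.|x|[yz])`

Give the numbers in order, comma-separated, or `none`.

1 → match
2 → match
3 → match
4 → match
5 → no match

1, 2, 3, 4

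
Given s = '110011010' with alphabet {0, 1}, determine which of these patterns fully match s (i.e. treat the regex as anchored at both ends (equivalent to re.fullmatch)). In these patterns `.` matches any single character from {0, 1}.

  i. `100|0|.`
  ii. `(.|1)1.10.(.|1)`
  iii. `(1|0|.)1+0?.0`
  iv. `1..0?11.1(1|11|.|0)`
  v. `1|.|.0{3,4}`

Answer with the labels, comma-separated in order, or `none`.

iv

i → no match
ii → no match
iii → no match
iv → match
v → no match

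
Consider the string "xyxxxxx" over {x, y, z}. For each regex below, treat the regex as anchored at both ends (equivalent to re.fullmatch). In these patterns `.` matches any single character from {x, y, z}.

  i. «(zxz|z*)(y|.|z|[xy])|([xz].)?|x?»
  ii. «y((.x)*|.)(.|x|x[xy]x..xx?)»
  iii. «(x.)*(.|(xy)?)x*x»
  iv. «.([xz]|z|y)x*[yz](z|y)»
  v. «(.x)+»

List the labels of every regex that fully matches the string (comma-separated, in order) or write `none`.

iii

i → no match
ii → no match — must start with "y"
iii → match
iv → no match
v → no match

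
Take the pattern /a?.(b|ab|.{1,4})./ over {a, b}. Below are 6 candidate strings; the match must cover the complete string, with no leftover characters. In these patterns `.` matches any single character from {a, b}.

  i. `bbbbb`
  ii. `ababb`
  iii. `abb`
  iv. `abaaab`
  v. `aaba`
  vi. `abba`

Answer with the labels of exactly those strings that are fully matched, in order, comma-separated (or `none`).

i, ii, iii, iv, v, vi

i. `bbbbb` → match
ii. `ababb` → match
iii. `abb` → match
iv. `abaaab` → match
v. `aaba` → match
vi. `abba` → match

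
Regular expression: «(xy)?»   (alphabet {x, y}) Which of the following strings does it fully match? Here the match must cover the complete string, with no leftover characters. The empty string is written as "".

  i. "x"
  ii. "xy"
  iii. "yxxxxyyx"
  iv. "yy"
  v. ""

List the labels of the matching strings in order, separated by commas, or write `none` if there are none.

ii, v

i → no match
ii → match
iii → no match
iv → no match
v → match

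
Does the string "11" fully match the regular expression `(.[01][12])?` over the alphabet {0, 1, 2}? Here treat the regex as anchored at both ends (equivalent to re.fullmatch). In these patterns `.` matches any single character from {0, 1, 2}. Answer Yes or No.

No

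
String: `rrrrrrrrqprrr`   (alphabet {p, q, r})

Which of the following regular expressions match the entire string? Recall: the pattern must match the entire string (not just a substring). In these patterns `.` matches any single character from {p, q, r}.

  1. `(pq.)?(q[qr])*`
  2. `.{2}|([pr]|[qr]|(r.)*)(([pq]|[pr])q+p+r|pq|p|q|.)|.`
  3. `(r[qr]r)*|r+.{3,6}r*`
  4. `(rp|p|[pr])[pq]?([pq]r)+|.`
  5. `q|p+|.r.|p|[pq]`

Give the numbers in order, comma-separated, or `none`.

1 → no match
2 → no match
3 → match
4 → no match
5 → no match

3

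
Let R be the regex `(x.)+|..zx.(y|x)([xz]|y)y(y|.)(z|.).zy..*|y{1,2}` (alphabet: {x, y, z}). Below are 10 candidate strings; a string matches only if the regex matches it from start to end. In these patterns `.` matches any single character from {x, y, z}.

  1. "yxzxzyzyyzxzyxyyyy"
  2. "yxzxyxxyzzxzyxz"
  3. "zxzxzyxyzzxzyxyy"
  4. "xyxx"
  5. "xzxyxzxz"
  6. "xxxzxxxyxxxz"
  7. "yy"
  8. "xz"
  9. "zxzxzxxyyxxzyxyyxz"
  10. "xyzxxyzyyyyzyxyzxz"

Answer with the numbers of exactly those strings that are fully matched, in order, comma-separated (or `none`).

1, 2, 3, 4, 5, 6, 7, 8, 9, 10

1 → match
2 → match
3 → match
4 → match
5 → match
6 → match
7 → match
8 → match
9 → match
10 → match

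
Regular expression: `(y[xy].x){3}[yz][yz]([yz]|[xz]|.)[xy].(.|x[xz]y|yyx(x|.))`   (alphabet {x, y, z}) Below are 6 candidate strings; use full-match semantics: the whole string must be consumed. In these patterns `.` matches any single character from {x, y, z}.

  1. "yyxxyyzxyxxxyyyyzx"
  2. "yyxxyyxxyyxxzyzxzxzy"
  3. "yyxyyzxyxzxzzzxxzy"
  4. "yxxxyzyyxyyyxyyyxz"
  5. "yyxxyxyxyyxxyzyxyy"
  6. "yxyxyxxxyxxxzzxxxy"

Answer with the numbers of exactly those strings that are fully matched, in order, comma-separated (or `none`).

1 → match
2 → match
3 → no match
4 → no match
5 → match
6 → match

1, 2, 5, 6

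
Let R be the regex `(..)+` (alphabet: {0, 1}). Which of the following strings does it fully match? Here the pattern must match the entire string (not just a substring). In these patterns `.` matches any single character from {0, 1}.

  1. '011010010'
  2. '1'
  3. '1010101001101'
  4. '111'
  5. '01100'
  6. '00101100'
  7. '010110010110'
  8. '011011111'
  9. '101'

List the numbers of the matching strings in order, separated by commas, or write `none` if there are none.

1 → no match
2 → no match
3 → no match
4 → no match
5 → no match
6 → match
7 → match
8 → no match
9 → no match

6, 7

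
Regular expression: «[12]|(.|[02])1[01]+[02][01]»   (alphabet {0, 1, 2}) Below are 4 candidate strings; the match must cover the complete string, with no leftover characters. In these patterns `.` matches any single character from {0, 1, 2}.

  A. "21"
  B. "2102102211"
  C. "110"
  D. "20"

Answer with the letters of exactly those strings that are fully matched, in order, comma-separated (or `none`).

none

A. "21" → no match
B. "2102102211" → no match
C. "110" → no match
D. "20" → no match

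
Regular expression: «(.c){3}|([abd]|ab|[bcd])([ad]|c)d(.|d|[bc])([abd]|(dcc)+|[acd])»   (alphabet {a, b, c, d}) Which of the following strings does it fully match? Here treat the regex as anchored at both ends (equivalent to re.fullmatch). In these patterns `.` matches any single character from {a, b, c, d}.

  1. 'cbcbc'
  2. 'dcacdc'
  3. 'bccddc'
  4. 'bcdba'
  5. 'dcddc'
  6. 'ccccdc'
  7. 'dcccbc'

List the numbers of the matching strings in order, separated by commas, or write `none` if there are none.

2, 4, 5, 6, 7

1. 'cbcbc' → no match
2. 'dcacdc' → match
3. 'bccddc' → no match
4. 'bcdba' → match
5. 'dcddc' → match
6. 'ccccdc' → match
7. 'dcccbc' → match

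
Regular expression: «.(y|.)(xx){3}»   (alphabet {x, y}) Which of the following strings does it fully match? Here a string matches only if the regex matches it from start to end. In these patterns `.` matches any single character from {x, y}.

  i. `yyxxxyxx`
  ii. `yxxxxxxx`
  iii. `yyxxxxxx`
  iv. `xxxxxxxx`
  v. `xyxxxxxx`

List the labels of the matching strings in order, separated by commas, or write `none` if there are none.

ii, iii, iv, v

i → no match
ii → match
iii → match
iv → match
v → match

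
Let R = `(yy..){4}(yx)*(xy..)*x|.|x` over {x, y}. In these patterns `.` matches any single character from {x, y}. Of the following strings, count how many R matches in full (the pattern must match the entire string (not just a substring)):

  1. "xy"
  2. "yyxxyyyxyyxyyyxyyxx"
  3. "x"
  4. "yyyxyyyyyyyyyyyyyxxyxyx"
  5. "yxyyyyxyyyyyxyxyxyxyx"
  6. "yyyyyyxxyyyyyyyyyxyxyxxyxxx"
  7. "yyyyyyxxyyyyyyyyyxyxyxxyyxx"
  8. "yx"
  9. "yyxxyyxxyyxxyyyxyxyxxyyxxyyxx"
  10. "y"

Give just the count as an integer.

7

1 → no match
2 → match
3 → match
4 → match
5 → no match
6 → match
7 → match
8 → no match
9 → match
10 → match
Total matched: 7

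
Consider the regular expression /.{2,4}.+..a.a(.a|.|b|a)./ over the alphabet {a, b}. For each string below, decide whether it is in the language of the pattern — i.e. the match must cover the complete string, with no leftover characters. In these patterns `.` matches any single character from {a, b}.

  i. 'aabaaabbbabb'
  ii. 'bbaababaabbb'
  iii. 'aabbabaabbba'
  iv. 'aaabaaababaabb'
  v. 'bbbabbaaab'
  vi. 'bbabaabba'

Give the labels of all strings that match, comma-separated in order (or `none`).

i → no match
ii → no match
iii → no match
iv → no match
v → no match
vi → no match

none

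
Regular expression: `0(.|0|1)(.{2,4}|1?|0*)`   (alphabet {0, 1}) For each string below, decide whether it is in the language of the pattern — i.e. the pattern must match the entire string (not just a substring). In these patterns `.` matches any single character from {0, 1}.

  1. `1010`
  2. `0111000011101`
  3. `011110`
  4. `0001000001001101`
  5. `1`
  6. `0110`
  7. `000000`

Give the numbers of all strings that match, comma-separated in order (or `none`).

3, 6, 7

1 → no match — must start with `0`
2 → no match
3 → match
4 → no match
5 → no match — must start with `0`
6 → match
7 → match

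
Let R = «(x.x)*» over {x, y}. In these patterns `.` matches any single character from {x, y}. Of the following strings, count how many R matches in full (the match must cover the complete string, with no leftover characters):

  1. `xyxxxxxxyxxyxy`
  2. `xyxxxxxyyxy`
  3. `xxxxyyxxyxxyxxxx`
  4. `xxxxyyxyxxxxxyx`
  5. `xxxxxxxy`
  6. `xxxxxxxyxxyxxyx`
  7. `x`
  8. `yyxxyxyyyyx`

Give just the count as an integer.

1

1 → no match
2 → no match
3 → no match
4 → no match
5 → no match
6 → match
7 → no match
8 → no match
Total matched: 1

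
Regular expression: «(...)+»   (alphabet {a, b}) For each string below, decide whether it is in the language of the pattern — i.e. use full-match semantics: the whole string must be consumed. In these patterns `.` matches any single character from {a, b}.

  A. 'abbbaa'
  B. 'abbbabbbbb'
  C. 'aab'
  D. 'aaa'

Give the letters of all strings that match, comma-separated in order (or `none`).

A, C, D

A → match
B → no match
C → match
D → match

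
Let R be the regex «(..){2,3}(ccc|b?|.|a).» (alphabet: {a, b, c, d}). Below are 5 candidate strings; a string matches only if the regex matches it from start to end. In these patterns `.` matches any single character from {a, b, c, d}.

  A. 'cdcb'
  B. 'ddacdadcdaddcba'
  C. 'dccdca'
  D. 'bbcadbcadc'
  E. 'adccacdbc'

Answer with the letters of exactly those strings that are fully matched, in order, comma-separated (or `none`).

A. 'cdcb' → no match
B → no match
C. 'dccdca' → match
D. 'bbcadbcadc' → no match
E. 'adccacdbc' → no match

C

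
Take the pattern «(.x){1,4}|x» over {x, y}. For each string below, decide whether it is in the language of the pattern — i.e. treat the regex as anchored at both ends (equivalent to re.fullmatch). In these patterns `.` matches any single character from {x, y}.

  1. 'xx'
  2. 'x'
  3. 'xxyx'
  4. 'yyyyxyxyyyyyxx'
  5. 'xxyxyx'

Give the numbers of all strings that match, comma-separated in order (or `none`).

1, 2, 3, 5

1. 'xx' → match
2. 'x' → match
3. 'xxyx' → match
4 → no match
5. 'xxyxyx' → match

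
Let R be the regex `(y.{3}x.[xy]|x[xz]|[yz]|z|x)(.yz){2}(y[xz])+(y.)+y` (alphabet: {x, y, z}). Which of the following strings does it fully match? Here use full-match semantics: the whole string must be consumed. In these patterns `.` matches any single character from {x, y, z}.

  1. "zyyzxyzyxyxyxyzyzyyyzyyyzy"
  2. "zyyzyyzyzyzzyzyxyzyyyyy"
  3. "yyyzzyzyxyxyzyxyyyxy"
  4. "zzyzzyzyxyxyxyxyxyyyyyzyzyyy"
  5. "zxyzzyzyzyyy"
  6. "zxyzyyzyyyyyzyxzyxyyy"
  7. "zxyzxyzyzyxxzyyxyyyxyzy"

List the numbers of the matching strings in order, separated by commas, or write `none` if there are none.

1 → match
2 → no match
3 → match
4 → match
5 → match
6 → no match
7 → no match

1, 3, 4, 5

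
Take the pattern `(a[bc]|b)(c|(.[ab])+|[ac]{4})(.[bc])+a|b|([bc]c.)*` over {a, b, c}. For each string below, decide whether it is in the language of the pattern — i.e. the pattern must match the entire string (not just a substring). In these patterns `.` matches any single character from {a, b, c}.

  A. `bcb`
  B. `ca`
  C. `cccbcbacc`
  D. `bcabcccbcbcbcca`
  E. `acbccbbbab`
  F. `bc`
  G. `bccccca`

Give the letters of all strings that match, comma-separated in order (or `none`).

A, D, G

A → match
B → no match
C → no match
D → match
E → no match
F → no match
G → match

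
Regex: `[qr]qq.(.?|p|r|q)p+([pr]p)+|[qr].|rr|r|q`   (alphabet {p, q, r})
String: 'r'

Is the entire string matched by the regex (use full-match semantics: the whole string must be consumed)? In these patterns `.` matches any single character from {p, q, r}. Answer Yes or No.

Yes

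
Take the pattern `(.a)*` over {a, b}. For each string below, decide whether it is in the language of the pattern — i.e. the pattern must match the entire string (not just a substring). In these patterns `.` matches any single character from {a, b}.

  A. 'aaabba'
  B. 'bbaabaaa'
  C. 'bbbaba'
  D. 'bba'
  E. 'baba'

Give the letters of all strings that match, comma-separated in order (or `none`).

E

A → no match
B → no match
C → no match
D → no match
E → match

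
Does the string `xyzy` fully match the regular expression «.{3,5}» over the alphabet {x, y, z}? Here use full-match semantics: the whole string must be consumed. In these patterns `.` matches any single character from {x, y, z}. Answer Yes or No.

Yes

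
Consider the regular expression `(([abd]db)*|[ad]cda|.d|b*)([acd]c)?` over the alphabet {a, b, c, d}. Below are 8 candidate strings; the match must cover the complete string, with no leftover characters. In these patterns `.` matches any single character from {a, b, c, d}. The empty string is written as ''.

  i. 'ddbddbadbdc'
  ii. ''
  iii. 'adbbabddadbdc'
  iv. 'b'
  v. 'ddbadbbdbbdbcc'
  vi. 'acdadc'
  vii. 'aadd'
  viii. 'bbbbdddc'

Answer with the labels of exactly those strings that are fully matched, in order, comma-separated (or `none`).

i. 'ddbddbadbdc' → match
ii. '' → match
iii → no match
iv. 'b' → match
v → match
vi. 'acdadc' → match
vii. 'aadd' → no match
viii. 'bbbbdddc' → no match

i, ii, iv, v, vi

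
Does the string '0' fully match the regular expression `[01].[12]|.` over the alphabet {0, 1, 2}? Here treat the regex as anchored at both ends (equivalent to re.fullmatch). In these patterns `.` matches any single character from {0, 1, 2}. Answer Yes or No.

Yes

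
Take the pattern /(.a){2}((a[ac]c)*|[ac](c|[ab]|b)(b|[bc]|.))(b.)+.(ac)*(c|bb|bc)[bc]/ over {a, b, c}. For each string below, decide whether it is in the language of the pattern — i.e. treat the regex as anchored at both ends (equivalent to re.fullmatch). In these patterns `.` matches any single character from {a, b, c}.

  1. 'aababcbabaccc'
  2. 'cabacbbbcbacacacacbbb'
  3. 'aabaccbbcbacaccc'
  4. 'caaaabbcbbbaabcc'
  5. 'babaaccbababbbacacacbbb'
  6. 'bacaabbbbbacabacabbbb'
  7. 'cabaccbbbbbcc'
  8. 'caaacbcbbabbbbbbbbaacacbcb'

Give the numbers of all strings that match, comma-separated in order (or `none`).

1, 2, 3, 5, 7

1 → match
2 → match
3 → match
4 → no match
5 → match
6 → no match
7 → match
8 → no match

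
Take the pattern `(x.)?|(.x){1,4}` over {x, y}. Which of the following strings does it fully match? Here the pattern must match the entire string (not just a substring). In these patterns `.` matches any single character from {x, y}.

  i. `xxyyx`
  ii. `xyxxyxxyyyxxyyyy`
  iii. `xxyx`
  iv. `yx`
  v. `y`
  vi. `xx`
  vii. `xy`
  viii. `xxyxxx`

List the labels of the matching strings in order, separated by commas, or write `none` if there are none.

i. `xxyyx` → no match
ii → no match
iii. `xxyx` → match
iv. `yx` → match
v. `y` → no match
vi. `xx` → match
vii. `xy` → match
viii. `xxyxxx` → match

iii, iv, vi, vii, viii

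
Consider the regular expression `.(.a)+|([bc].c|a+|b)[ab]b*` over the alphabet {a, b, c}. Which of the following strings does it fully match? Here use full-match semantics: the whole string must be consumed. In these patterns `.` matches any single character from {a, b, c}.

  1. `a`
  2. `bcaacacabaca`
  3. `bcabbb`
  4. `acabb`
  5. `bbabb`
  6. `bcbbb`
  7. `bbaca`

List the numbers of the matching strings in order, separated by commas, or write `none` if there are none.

1 → no match
2 → no match
3 → no match
4 → no match
5 → no match
6 → no match
7 → match

7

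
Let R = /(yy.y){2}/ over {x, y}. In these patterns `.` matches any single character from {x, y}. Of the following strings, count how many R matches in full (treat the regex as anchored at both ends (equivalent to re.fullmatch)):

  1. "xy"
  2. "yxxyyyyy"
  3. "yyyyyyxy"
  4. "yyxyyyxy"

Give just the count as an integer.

2

1. "xy" → no match — must start with "yy"
2. "yxxyyyyy" → no match — must start with "yy"
3. "yyyyyyxy" → match
4. "yyxyyyxy" → match
Total matched: 2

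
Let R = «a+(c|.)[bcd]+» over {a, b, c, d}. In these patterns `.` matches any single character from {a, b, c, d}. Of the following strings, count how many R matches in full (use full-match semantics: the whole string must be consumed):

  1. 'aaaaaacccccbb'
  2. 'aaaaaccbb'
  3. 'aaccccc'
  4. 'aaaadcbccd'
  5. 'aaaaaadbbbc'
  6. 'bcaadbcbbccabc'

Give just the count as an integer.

5

1 → match
2 → match
3 → match
4 → match
5 → match
6 → no match — must start with 'a'
Total matched: 5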